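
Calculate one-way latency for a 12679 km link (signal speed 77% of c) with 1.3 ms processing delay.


Speed = 0.77 * 3e5 km/s = 231000 km/s
Propagation delay = 12679 / 231000 = 0.0549 s = 54.8874 ms
Processing delay = 1.3 ms
Total one-way latency = 56.1874 ms


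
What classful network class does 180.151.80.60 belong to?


First octet: 180
Binary: 10110100
10xxxxxx -> Class B (128-191)
Class B, default mask 255.255.0.0 (/16)


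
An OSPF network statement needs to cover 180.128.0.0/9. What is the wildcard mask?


Subnet mask: 255.128.0.0
Wildcard = 255.255.255.255 - subnet mask
255 - 255 = 0
255 - 128 = 127
255 - 0 = 255
255 - 0 = 255
Wildcard: 0.127.255.255


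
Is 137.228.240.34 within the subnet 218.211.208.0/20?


Subnet network: 218.211.208.0
Test IP AND mask: 137.228.240.0
No, 137.228.240.34 is not in 218.211.208.0/20


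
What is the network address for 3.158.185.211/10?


IP:   00000011.10011110.10111001.11010011
Mask: 11111111.11000000.00000000.00000000
AND operation:
Net:  00000011.10000000.00000000.00000000
Network: 3.128.0.0/10


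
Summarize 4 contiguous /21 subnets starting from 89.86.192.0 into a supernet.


Original prefix: /21
Number of subnets: 4 = 2^2
New prefix = 21 - 2 = 19
Supernet: 89.86.192.0/19


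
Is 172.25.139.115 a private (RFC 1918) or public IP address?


RFC 1918 private ranges:
  10.0.0.0/8 (10.0.0.0 - 10.255.255.255)
  172.16.0.0/12 (172.16.0.0 - 172.31.255.255)
  192.168.0.0/16 (192.168.0.0 - 192.168.255.255)
Private (in 172.16.0.0/12)


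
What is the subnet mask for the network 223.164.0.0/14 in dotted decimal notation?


/14 means 14 network bits, 18 host bits
Binary: 11111111111111000000000000000000
Mask: 255.252.0.0


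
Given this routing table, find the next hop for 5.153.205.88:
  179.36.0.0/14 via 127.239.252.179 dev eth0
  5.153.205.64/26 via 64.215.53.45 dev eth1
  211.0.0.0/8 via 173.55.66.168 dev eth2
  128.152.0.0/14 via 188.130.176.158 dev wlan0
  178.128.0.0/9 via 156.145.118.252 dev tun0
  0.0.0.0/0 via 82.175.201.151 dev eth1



Longest prefix match for 5.153.205.88:
  /14 179.36.0.0: no
  /26 5.153.205.64: MATCH
  /8 211.0.0.0: no
  /14 128.152.0.0: no
  /9 178.128.0.0: no
  /0 0.0.0.0: MATCH
Selected: next-hop 64.215.53.45 via eth1 (matched /26)


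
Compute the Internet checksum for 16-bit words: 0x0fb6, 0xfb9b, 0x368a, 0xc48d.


Sum all words (with carry folding):
+ 0x0fb6 = 0x0fb6
+ 0xfb9b = 0x0b52
+ 0x368a = 0x41dc
+ 0xc48d = 0x066a
One's complement: ~0x066a
Checksum = 0xf995


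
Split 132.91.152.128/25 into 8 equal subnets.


New prefix = 25 + 3 = 28
Each subnet has 16 addresses
  132.91.152.128/28
  132.91.152.144/28
  132.91.152.160/28
  132.91.152.176/28
  132.91.152.192/28
  132.91.152.208/28
  132.91.152.224/28
  132.91.152.240/28
Subnets: 132.91.152.128/28, 132.91.152.144/28, 132.91.152.160/28, 132.91.152.176/28, 132.91.152.192/28, 132.91.152.208/28, 132.91.152.224/28, 132.91.152.240/28


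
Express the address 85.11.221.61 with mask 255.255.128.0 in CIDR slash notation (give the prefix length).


Binary: 11111111.11111111.10000000.00000000
Count leading 1s
Prefix: /17


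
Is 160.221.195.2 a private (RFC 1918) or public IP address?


RFC 1918 private ranges:
  10.0.0.0/8 (10.0.0.0 - 10.255.255.255)
  172.16.0.0/12 (172.16.0.0 - 172.31.255.255)
  192.168.0.0/16 (192.168.0.0 - 192.168.255.255)
Public (not in any RFC 1918 range)


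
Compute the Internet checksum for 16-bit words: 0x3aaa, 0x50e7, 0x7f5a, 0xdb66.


Sum all words (with carry folding):
+ 0x3aaa = 0x3aaa
+ 0x50e7 = 0x8b91
+ 0x7f5a = 0x0aec
+ 0xdb66 = 0xe652
One's complement: ~0xe652
Checksum = 0x19ad


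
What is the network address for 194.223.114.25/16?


IP:   11000010.11011111.01110010.00011001
Mask: 11111111.11111111.00000000.00000000
AND operation:
Net:  11000010.11011111.00000000.00000000
Network: 194.223.0.0/16


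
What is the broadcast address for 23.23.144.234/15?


Network: 23.22.0.0/15
Host bits = 17
Set all host bits to 1:
Broadcast: 23.23.255.255


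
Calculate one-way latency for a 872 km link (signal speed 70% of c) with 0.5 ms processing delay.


Speed = 0.7 * 3e5 km/s = 210000 km/s
Propagation delay = 872 / 210000 = 0.0042 s = 4.1524 ms
Processing delay = 0.5 ms
Total one-way latency = 4.6524 ms


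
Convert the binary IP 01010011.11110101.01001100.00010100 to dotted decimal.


01010011 = 83
11110101 = 245
01001100 = 76
00010100 = 20
IP: 83.245.76.20


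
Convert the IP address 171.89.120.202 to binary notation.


171 = 10101011
89 = 01011001
120 = 01111000
202 = 11001010
Binary: 10101011.01011001.01111000.11001010


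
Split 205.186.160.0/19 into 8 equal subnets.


New prefix = 19 + 3 = 22
Each subnet has 1024 addresses
  205.186.160.0/22
  205.186.164.0/22
  205.186.168.0/22
  205.186.172.0/22
  205.186.176.0/22
  205.186.180.0/22
  205.186.184.0/22
  205.186.188.0/22
Subnets: 205.186.160.0/22, 205.186.164.0/22, 205.186.168.0/22, 205.186.172.0/22, 205.186.176.0/22, 205.186.180.0/22, 205.186.184.0/22, 205.186.188.0/22


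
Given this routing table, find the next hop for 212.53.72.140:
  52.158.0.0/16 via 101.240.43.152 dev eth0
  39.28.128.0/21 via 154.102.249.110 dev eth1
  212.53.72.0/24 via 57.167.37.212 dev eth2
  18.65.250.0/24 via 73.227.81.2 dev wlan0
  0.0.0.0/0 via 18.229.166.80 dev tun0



Longest prefix match for 212.53.72.140:
  /16 52.158.0.0: no
  /21 39.28.128.0: no
  /24 212.53.72.0: MATCH
  /24 18.65.250.0: no
  /0 0.0.0.0: MATCH
Selected: next-hop 57.167.37.212 via eth2 (matched /24)


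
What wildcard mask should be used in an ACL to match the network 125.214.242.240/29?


Subnet mask: 255.255.255.248
Wildcard = 255.255.255.255 - subnet mask
255 - 255 = 0
255 - 255 = 0
255 - 255 = 0
255 - 248 = 7
Wildcard: 0.0.0.7


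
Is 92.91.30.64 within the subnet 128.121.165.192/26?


Subnet network: 128.121.165.192
Test IP AND mask: 92.91.30.64
No, 92.91.30.64 is not in 128.121.165.192/26


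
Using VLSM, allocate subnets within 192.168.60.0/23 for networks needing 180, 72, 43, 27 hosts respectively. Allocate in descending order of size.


180 hosts -> /24 (254 usable): 192.168.60.0/24
72 hosts -> /25 (126 usable): 192.168.61.0/25
43 hosts -> /26 (62 usable): 192.168.61.128/26
27 hosts -> /27 (30 usable): 192.168.61.192/27
Allocation: 192.168.60.0/24 (180 hosts, 254 usable); 192.168.61.0/25 (72 hosts, 126 usable); 192.168.61.128/26 (43 hosts, 62 usable); 192.168.61.192/27 (27 hosts, 30 usable)


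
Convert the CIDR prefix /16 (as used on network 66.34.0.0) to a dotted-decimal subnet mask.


/16 means 16 network bits, 16 host bits
Binary: 11111111111111110000000000000000
Mask: 255.255.0.0


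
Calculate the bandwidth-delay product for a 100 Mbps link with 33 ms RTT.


BDP = bandwidth * RTT
= 100 Mbps * 33 ms
= 100 * 1e6 * 33 / 1000 bits
= 3300000 bits
= 412500 bytes
= 402.832 KB
BDP = 3300000 bits (412500 bytes)


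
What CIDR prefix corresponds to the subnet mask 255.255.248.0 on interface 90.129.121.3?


Binary: 11111111.11111111.11111000.00000000
Count leading 1s
Prefix: /21


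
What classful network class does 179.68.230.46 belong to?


First octet: 179
Binary: 10110011
10xxxxxx -> Class B (128-191)
Class B, default mask 255.255.0.0 (/16)


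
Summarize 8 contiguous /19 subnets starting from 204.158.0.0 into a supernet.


Original prefix: /19
Number of subnets: 8 = 2^3
New prefix = 19 - 3 = 16
Supernet: 204.158.0.0/16


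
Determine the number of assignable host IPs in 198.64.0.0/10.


Host bits = 32 - 10 = 22
Total addresses = 2^22 = 4194304
Usable = total - 2 (network and broadcast)
Usable hosts: 4194302


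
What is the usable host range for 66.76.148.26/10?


Network: 66.64.0.0
Broadcast: 66.127.255.255
First usable = network + 1
Last usable = broadcast - 1
Range: 66.64.0.1 to 66.127.255.254


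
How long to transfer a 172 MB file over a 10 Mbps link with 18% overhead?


Effective throughput = 10 * (1 - 18/100) = 8.2 Mbps
File size in Mb = 172 * 8 = 1376 Mb
Time = 1376 / 8.2
Time = 167.8049 seconds


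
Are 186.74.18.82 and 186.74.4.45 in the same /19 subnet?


Mask: 255.255.224.0
186.74.18.82 AND mask = 186.74.0.0
186.74.4.45 AND mask = 186.74.0.0
Yes, same subnet (186.74.0.0)


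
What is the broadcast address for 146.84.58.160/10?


Network: 146.64.0.0/10
Host bits = 22
Set all host bits to 1:
Broadcast: 146.127.255.255


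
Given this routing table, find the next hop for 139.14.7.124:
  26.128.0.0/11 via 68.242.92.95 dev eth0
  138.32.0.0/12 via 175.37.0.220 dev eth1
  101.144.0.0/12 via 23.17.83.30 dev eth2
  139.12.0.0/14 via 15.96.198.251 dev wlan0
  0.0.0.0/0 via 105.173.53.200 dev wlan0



Longest prefix match for 139.14.7.124:
  /11 26.128.0.0: no
  /12 138.32.0.0: no
  /12 101.144.0.0: no
  /14 139.12.0.0: MATCH
  /0 0.0.0.0: MATCH
Selected: next-hop 15.96.198.251 via wlan0 (matched /14)


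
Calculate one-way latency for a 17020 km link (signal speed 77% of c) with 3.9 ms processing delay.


Speed = 0.77 * 3e5 km/s = 231000 km/s
Propagation delay = 17020 / 231000 = 0.0737 s = 73.6797 ms
Processing delay = 3.9 ms
Total one-way latency = 77.5797 ms


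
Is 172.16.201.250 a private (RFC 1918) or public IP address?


RFC 1918 private ranges:
  10.0.0.0/8 (10.0.0.0 - 10.255.255.255)
  172.16.0.0/12 (172.16.0.0 - 172.31.255.255)
  192.168.0.0/16 (192.168.0.0 - 192.168.255.255)
Private (in 172.16.0.0/12)


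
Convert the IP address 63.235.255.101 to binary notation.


63 = 00111111
235 = 11101011
255 = 11111111
101 = 01100101
Binary: 00111111.11101011.11111111.01100101


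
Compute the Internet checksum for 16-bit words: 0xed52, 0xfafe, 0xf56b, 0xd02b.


Sum all words (with carry folding):
+ 0xed52 = 0xed52
+ 0xfafe = 0xe851
+ 0xf56b = 0xddbd
+ 0xd02b = 0xade9
One's complement: ~0xade9
Checksum = 0x5216


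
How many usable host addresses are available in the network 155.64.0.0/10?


Host bits = 32 - 10 = 22
Total addresses = 2^22 = 4194304
Usable = total - 2 (network and broadcast)
Usable hosts: 4194302


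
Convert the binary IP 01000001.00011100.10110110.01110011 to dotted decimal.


01000001 = 65
00011100 = 28
10110110 = 182
01110011 = 115
IP: 65.28.182.115


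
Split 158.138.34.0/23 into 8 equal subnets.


New prefix = 23 + 3 = 26
Each subnet has 64 addresses
  158.138.34.0/26
  158.138.34.64/26
  158.138.34.128/26
  158.138.34.192/26
  158.138.35.0/26
  158.138.35.64/26
  158.138.35.128/26
  158.138.35.192/26
Subnets: 158.138.34.0/26, 158.138.34.64/26, 158.138.34.128/26, 158.138.34.192/26, 158.138.35.0/26, 158.138.35.64/26, 158.138.35.128/26, 158.138.35.192/26


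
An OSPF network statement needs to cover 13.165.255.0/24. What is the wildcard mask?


Subnet mask: 255.255.255.0
Wildcard = 255.255.255.255 - subnet mask
255 - 255 = 0
255 - 255 = 0
255 - 255 = 0
255 - 0 = 255
Wildcard: 0.0.0.255


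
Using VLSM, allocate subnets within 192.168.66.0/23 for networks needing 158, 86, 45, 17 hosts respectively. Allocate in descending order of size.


158 hosts -> /24 (254 usable): 192.168.66.0/24
86 hosts -> /25 (126 usable): 192.168.67.0/25
45 hosts -> /26 (62 usable): 192.168.67.128/26
17 hosts -> /27 (30 usable): 192.168.67.192/27
Allocation: 192.168.66.0/24 (158 hosts, 254 usable); 192.168.67.0/25 (86 hosts, 126 usable); 192.168.67.128/26 (45 hosts, 62 usable); 192.168.67.192/27 (17 hosts, 30 usable)


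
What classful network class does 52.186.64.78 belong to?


First octet: 52
Binary: 00110100
0xxxxxxx -> Class A (1-126)
Class A, default mask 255.0.0.0 (/8)


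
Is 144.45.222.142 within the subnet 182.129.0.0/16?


Subnet network: 182.129.0.0
Test IP AND mask: 144.45.0.0
No, 144.45.222.142 is not in 182.129.0.0/16


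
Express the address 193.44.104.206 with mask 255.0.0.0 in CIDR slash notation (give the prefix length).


Binary: 11111111.00000000.00000000.00000000
Count leading 1s
Prefix: /8


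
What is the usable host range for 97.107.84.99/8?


Network: 97.0.0.0
Broadcast: 97.255.255.255
First usable = network + 1
Last usable = broadcast - 1
Range: 97.0.0.1 to 97.255.255.254


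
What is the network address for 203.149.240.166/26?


IP:   11001011.10010101.11110000.10100110
Mask: 11111111.11111111.11111111.11000000
AND operation:
Net:  11001011.10010101.11110000.10000000
Network: 203.149.240.128/26


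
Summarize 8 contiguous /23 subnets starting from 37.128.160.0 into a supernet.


Original prefix: /23
Number of subnets: 8 = 2^3
New prefix = 23 - 3 = 20
Supernet: 37.128.160.0/20


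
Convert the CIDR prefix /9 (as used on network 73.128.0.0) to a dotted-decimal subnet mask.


/9 means 9 network bits, 23 host bits
Binary: 11111111100000000000000000000000
Mask: 255.128.0.0


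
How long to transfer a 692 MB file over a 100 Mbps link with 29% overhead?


Effective throughput = 100 * (1 - 29/100) = 71 Mbps
File size in Mb = 692 * 8 = 5536 Mb
Time = 5536 / 71
Time = 77.9718 seconds


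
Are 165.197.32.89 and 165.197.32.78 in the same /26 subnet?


Mask: 255.255.255.192
165.197.32.89 AND mask = 165.197.32.64
165.197.32.78 AND mask = 165.197.32.64
Yes, same subnet (165.197.32.64)


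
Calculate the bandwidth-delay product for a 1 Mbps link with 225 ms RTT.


BDP = bandwidth * RTT
= 1 Mbps * 225 ms
= 1 * 1e6 * 225 / 1000 bits
= 225000 bits
= 28125 bytes
= 27.4658 KB
BDP = 225000 bits (28125 bytes)


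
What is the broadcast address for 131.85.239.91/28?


Network: 131.85.239.80/28
Host bits = 4
Set all host bits to 1:
Broadcast: 131.85.239.95


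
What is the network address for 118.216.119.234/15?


IP:   01110110.11011000.01110111.11101010
Mask: 11111111.11111110.00000000.00000000
AND operation:
Net:  01110110.11011000.00000000.00000000
Network: 118.216.0.0/15


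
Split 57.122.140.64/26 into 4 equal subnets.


New prefix = 26 + 2 = 28
Each subnet has 16 addresses
  57.122.140.64/28
  57.122.140.80/28
  57.122.140.96/28
  57.122.140.112/28
Subnets: 57.122.140.64/28, 57.122.140.80/28, 57.122.140.96/28, 57.122.140.112/28


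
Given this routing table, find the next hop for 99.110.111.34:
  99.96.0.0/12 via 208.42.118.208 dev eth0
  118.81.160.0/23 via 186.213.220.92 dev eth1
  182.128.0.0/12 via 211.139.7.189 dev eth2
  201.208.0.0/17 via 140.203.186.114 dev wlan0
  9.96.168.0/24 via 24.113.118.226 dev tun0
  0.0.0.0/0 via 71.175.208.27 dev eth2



Longest prefix match for 99.110.111.34:
  /12 99.96.0.0: MATCH
  /23 118.81.160.0: no
  /12 182.128.0.0: no
  /17 201.208.0.0: no
  /24 9.96.168.0: no
  /0 0.0.0.0: MATCH
Selected: next-hop 208.42.118.208 via eth0 (matched /12)


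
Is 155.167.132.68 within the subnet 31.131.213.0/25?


Subnet network: 31.131.213.0
Test IP AND mask: 155.167.132.0
No, 155.167.132.68 is not in 31.131.213.0/25


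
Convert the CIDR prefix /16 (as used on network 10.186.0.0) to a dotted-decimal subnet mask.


/16 means 16 network bits, 16 host bits
Binary: 11111111111111110000000000000000
Mask: 255.255.0.0


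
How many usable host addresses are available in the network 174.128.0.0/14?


Host bits = 32 - 14 = 18
Total addresses = 2^18 = 262144
Usable = total - 2 (network and broadcast)
Usable hosts: 262142


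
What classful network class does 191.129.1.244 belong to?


First octet: 191
Binary: 10111111
10xxxxxx -> Class B (128-191)
Class B, default mask 255.255.0.0 (/16)


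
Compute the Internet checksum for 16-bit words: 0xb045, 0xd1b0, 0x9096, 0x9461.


Sum all words (with carry folding):
+ 0xb045 = 0xb045
+ 0xd1b0 = 0x81f6
+ 0x9096 = 0x128d
+ 0x9461 = 0xa6ee
One's complement: ~0xa6ee
Checksum = 0x5911


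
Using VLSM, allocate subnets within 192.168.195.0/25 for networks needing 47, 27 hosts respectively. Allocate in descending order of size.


47 hosts -> /26 (62 usable): 192.168.195.0/26
27 hosts -> /27 (30 usable): 192.168.195.64/27
Allocation: 192.168.195.0/26 (47 hosts, 62 usable); 192.168.195.64/27 (27 hosts, 30 usable)


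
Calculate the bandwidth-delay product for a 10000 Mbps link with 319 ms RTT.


BDP = bandwidth * RTT
= 10000 Mbps * 319 ms
= 10000 * 1e6 * 319 / 1000 bits
= 3190000000 bits
= 398750000 bytes
= 389404.2969 KB
BDP = 3190000000 bits (398750000 bytes)


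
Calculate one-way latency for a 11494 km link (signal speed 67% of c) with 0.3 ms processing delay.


Speed = 0.67 * 3e5 km/s = 201000 km/s
Propagation delay = 11494 / 201000 = 0.0572 s = 57.1841 ms
Processing delay = 0.3 ms
Total one-way latency = 57.4841 ms


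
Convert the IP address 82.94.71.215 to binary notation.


82 = 01010010
94 = 01011110
71 = 01000111
215 = 11010111
Binary: 01010010.01011110.01000111.11010111


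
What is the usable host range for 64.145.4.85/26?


Network: 64.145.4.64
Broadcast: 64.145.4.127
First usable = network + 1
Last usable = broadcast - 1
Range: 64.145.4.65 to 64.145.4.126


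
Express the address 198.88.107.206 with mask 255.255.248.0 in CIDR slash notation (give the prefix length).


Binary: 11111111.11111111.11111000.00000000
Count leading 1s
Prefix: /21


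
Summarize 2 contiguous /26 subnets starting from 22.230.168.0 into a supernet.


Original prefix: /26
Number of subnets: 2 = 2^1
New prefix = 26 - 1 = 25
Supernet: 22.230.168.0/25


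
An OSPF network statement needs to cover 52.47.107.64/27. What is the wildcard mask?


Subnet mask: 255.255.255.224
Wildcard = 255.255.255.255 - subnet mask
255 - 255 = 0
255 - 255 = 0
255 - 255 = 0
255 - 224 = 31
Wildcard: 0.0.0.31


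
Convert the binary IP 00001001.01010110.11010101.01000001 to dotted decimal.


00001001 = 9
01010110 = 86
11010101 = 213
01000001 = 65
IP: 9.86.213.65


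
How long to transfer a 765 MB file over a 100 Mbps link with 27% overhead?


Effective throughput = 100 * (1 - 27/100) = 73 Mbps
File size in Mb = 765 * 8 = 6120 Mb
Time = 6120 / 73
Time = 83.8356 seconds


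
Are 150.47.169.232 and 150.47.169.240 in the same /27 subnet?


Mask: 255.255.255.224
150.47.169.232 AND mask = 150.47.169.224
150.47.169.240 AND mask = 150.47.169.224
Yes, same subnet (150.47.169.224)


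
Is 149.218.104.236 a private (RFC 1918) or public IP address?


RFC 1918 private ranges:
  10.0.0.0/8 (10.0.0.0 - 10.255.255.255)
  172.16.0.0/12 (172.16.0.0 - 172.31.255.255)
  192.168.0.0/16 (192.168.0.0 - 192.168.255.255)
Public (not in any RFC 1918 range)


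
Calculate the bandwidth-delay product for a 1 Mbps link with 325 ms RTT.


BDP = bandwidth * RTT
= 1 Mbps * 325 ms
= 1 * 1e6 * 325 / 1000 bits
= 325000 bits
= 40625 bytes
= 39.6729 KB
BDP = 325000 bits (40625 bytes)


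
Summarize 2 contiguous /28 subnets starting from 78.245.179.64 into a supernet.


Original prefix: /28
Number of subnets: 2 = 2^1
New prefix = 28 - 1 = 27
Supernet: 78.245.179.64/27


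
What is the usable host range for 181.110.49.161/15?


Network: 181.110.0.0
Broadcast: 181.111.255.255
First usable = network + 1
Last usable = broadcast - 1
Range: 181.110.0.1 to 181.111.255.254


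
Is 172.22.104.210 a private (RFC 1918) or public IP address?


RFC 1918 private ranges:
  10.0.0.0/8 (10.0.0.0 - 10.255.255.255)
  172.16.0.0/12 (172.16.0.0 - 172.31.255.255)
  192.168.0.0/16 (192.168.0.0 - 192.168.255.255)
Private (in 172.16.0.0/12)


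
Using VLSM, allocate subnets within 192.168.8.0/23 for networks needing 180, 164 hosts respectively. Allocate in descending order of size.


180 hosts -> /24 (254 usable): 192.168.8.0/24
164 hosts -> /24 (254 usable): 192.168.9.0/24
Allocation: 192.168.8.0/24 (180 hosts, 254 usable); 192.168.9.0/24 (164 hosts, 254 usable)


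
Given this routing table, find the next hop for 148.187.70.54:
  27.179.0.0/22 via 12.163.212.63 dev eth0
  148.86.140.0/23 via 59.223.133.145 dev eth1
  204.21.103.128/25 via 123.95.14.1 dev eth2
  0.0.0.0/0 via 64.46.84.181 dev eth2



Longest prefix match for 148.187.70.54:
  /22 27.179.0.0: no
  /23 148.86.140.0: no
  /25 204.21.103.128: no
  /0 0.0.0.0: MATCH
Selected: next-hop 64.46.84.181 via eth2 (matched /0)


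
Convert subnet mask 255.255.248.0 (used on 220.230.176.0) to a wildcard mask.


Subnet mask: 255.255.248.0
Wildcard = 255.255.255.255 - subnet mask
255 - 255 = 0
255 - 255 = 0
255 - 248 = 7
255 - 0 = 255
Wildcard: 0.0.7.255


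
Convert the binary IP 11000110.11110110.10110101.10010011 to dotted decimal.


11000110 = 198
11110110 = 246
10110101 = 181
10010011 = 147
IP: 198.246.181.147


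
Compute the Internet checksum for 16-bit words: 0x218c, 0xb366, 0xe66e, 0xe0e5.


Sum all words (with carry folding):
+ 0x218c = 0x218c
+ 0xb366 = 0xd4f2
+ 0xe66e = 0xbb61
+ 0xe0e5 = 0x9c47
One's complement: ~0x9c47
Checksum = 0x63b8


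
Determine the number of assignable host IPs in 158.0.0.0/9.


Host bits = 32 - 9 = 23
Total addresses = 2^23 = 8388608
Usable = total - 2 (network and broadcast)
Usable hosts: 8388606


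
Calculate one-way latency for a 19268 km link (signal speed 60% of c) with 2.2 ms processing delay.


Speed = 0.6 * 3e5 km/s = 180000 km/s
Propagation delay = 19268 / 180000 = 0.107 s = 107.0444 ms
Processing delay = 2.2 ms
Total one-way latency = 109.2444 ms


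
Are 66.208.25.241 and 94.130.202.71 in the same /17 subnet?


Mask: 255.255.128.0
66.208.25.241 AND mask = 66.208.0.0
94.130.202.71 AND mask = 94.130.128.0
No, different subnets (66.208.0.0 vs 94.130.128.0)


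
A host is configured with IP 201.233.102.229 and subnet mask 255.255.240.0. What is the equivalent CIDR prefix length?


Binary: 11111111.11111111.11110000.00000000
Count leading 1s
Prefix: /20


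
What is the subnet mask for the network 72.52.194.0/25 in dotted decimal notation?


/25 means 25 network bits, 7 host bits
Binary: 11111111111111111111111110000000
Mask: 255.255.255.128


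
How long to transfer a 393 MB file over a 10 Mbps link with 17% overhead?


Effective throughput = 10 * (1 - 17/100) = 8.3 Mbps
File size in Mb = 393 * 8 = 3144 Mb
Time = 3144 / 8.3
Time = 378.7952 seconds


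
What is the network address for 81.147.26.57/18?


IP:   01010001.10010011.00011010.00111001
Mask: 11111111.11111111.11000000.00000000
AND operation:
Net:  01010001.10010011.00000000.00000000
Network: 81.147.0.0/18


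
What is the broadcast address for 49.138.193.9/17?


Network: 49.138.128.0/17
Host bits = 15
Set all host bits to 1:
Broadcast: 49.138.255.255


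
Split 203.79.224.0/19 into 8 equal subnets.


New prefix = 19 + 3 = 22
Each subnet has 1024 addresses
  203.79.224.0/22
  203.79.228.0/22
  203.79.232.0/22
  203.79.236.0/22
  203.79.240.0/22
  203.79.244.0/22
  203.79.248.0/22
  203.79.252.0/22
Subnets: 203.79.224.0/22, 203.79.228.0/22, 203.79.232.0/22, 203.79.236.0/22, 203.79.240.0/22, 203.79.244.0/22, 203.79.248.0/22, 203.79.252.0/22


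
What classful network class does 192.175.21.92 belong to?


First octet: 192
Binary: 11000000
110xxxxx -> Class C (192-223)
Class C, default mask 255.255.255.0 (/24)


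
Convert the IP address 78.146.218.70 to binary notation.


78 = 01001110
146 = 10010010
218 = 11011010
70 = 01000110
Binary: 01001110.10010010.11011010.01000110


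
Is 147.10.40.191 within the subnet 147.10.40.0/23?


Subnet network: 147.10.40.0
Test IP AND mask: 147.10.40.0
Yes, 147.10.40.191 is in 147.10.40.0/23


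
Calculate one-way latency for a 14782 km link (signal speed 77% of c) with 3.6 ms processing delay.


Speed = 0.77 * 3e5 km/s = 231000 km/s
Propagation delay = 14782 / 231000 = 0.064 s = 63.9913 ms
Processing delay = 3.6 ms
Total one-way latency = 67.5913 ms


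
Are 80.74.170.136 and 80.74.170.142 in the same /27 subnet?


Mask: 255.255.255.224
80.74.170.136 AND mask = 80.74.170.128
80.74.170.142 AND mask = 80.74.170.128
Yes, same subnet (80.74.170.128)


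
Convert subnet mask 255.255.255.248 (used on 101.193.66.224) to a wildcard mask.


Subnet mask: 255.255.255.248
Wildcard = 255.255.255.255 - subnet mask
255 - 255 = 0
255 - 255 = 0
255 - 255 = 0
255 - 248 = 7
Wildcard: 0.0.0.7


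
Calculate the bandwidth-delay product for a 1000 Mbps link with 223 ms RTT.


BDP = bandwidth * RTT
= 1000 Mbps * 223 ms
= 1000 * 1e6 * 223 / 1000 bits
= 223000000 bits
= 27875000 bytes
= 27221.6797 KB
BDP = 223000000 bits (27875000 bytes)


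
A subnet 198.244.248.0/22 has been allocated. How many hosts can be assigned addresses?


Host bits = 32 - 22 = 10
Total addresses = 2^10 = 1024
Usable = total - 2 (network and broadcast)
Usable hosts: 1022


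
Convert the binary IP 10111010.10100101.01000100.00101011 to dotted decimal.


10111010 = 186
10100101 = 165
01000100 = 68
00101011 = 43
IP: 186.165.68.43


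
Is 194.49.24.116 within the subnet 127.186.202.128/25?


Subnet network: 127.186.202.128
Test IP AND mask: 194.49.24.0
No, 194.49.24.116 is not in 127.186.202.128/25


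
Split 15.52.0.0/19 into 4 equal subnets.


New prefix = 19 + 2 = 21
Each subnet has 2048 addresses
  15.52.0.0/21
  15.52.8.0/21
  15.52.16.0/21
  15.52.24.0/21
Subnets: 15.52.0.0/21, 15.52.8.0/21, 15.52.16.0/21, 15.52.24.0/21


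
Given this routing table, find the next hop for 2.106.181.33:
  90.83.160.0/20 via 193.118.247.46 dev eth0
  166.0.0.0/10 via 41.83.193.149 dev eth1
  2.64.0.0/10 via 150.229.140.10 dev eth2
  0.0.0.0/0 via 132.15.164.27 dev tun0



Longest prefix match for 2.106.181.33:
  /20 90.83.160.0: no
  /10 166.0.0.0: no
  /10 2.64.0.0: MATCH
  /0 0.0.0.0: MATCH
Selected: next-hop 150.229.140.10 via eth2 (matched /10)


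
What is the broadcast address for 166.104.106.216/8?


Network: 166.0.0.0/8
Host bits = 24
Set all host bits to 1:
Broadcast: 166.255.255.255


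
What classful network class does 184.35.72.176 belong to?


First octet: 184
Binary: 10111000
10xxxxxx -> Class B (128-191)
Class B, default mask 255.255.0.0 (/16)


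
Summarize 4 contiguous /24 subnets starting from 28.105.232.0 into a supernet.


Original prefix: /24
Number of subnets: 4 = 2^2
New prefix = 24 - 2 = 22
Supernet: 28.105.232.0/22


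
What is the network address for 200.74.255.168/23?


IP:   11001000.01001010.11111111.10101000
Mask: 11111111.11111111.11111110.00000000
AND operation:
Net:  11001000.01001010.11111110.00000000
Network: 200.74.254.0/23


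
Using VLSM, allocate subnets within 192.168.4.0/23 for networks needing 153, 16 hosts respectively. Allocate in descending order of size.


153 hosts -> /24 (254 usable): 192.168.4.0/24
16 hosts -> /27 (30 usable): 192.168.5.0/27
Allocation: 192.168.4.0/24 (153 hosts, 254 usable); 192.168.5.0/27 (16 hosts, 30 usable)


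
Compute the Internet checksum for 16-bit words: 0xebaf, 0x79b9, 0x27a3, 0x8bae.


Sum all words (with carry folding):
+ 0xebaf = 0xebaf
+ 0x79b9 = 0x6569
+ 0x27a3 = 0x8d0c
+ 0x8bae = 0x18bb
One's complement: ~0x18bb
Checksum = 0xe744


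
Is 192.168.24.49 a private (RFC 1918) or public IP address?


RFC 1918 private ranges:
  10.0.0.0/8 (10.0.0.0 - 10.255.255.255)
  172.16.0.0/12 (172.16.0.0 - 172.31.255.255)
  192.168.0.0/16 (192.168.0.0 - 192.168.255.255)
Private (in 192.168.0.0/16)


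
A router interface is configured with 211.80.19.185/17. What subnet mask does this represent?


/17 means 17 network bits, 15 host bits
Binary: 11111111111111111000000000000000
Mask: 255.255.128.0


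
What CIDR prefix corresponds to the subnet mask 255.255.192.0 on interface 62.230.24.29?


Binary: 11111111.11111111.11000000.00000000
Count leading 1s
Prefix: /18


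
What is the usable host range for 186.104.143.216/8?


Network: 186.0.0.0
Broadcast: 186.255.255.255
First usable = network + 1
Last usable = broadcast - 1
Range: 186.0.0.1 to 186.255.255.254


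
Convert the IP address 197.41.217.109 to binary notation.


197 = 11000101
41 = 00101001
217 = 11011001
109 = 01101101
Binary: 11000101.00101001.11011001.01101101


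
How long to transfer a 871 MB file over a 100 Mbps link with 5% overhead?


Effective throughput = 100 * (1 - 5/100) = 95 Mbps
File size in Mb = 871 * 8 = 6968 Mb
Time = 6968 / 95
Time = 73.3474 seconds


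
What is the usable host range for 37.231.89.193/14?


Network: 37.228.0.0
Broadcast: 37.231.255.255
First usable = network + 1
Last usable = broadcast - 1
Range: 37.228.0.1 to 37.231.255.254


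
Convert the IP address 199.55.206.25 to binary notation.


199 = 11000111
55 = 00110111
206 = 11001110
25 = 00011001
Binary: 11000111.00110111.11001110.00011001


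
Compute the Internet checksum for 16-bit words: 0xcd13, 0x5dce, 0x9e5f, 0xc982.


Sum all words (with carry folding):
+ 0xcd13 = 0xcd13
+ 0x5dce = 0x2ae2
+ 0x9e5f = 0xc941
+ 0xc982 = 0x92c4
One's complement: ~0x92c4
Checksum = 0x6d3b


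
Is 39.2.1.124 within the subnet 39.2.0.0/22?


Subnet network: 39.2.0.0
Test IP AND mask: 39.2.0.0
Yes, 39.2.1.124 is in 39.2.0.0/22


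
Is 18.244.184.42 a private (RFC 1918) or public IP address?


RFC 1918 private ranges:
  10.0.0.0/8 (10.0.0.0 - 10.255.255.255)
  172.16.0.0/12 (172.16.0.0 - 172.31.255.255)
  192.168.0.0/16 (192.168.0.0 - 192.168.255.255)
Public (not in any RFC 1918 range)


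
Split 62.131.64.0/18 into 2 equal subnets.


New prefix = 18 + 1 = 19
Each subnet has 8192 addresses
  62.131.64.0/19
  62.131.96.0/19
Subnets: 62.131.64.0/19, 62.131.96.0/19


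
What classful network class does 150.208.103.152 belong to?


First octet: 150
Binary: 10010110
10xxxxxx -> Class B (128-191)
Class B, default mask 255.255.0.0 (/16)


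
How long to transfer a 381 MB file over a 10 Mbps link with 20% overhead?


Effective throughput = 10 * (1 - 20/100) = 8 Mbps
File size in Mb = 381 * 8 = 3048 Mb
Time = 3048 / 8
Time = 381 seconds


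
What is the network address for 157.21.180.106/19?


IP:   10011101.00010101.10110100.01101010
Mask: 11111111.11111111.11100000.00000000
AND operation:
Net:  10011101.00010101.10100000.00000000
Network: 157.21.160.0/19


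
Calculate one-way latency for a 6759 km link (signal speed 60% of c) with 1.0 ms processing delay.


Speed = 0.6 * 3e5 km/s = 180000 km/s
Propagation delay = 6759 / 180000 = 0.0376 s = 37.55 ms
Processing delay = 1.0 ms
Total one-way latency = 38.55 ms


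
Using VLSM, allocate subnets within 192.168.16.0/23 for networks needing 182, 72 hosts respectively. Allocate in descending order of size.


182 hosts -> /24 (254 usable): 192.168.16.0/24
72 hosts -> /25 (126 usable): 192.168.17.0/25
Allocation: 192.168.16.0/24 (182 hosts, 254 usable); 192.168.17.0/25 (72 hosts, 126 usable)


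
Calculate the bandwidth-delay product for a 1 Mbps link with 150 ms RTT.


BDP = bandwidth * RTT
= 1 Mbps * 150 ms
= 1 * 1e6 * 150 / 1000 bits
= 150000 bits
= 18750 bytes
= 18.3105 KB
BDP = 150000 bits (18750 bytes)


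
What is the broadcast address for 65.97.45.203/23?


Network: 65.97.44.0/23
Host bits = 9
Set all host bits to 1:
Broadcast: 65.97.45.255


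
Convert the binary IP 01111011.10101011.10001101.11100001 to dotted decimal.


01111011 = 123
10101011 = 171
10001101 = 141
11100001 = 225
IP: 123.171.141.225


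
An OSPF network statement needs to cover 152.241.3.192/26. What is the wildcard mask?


Subnet mask: 255.255.255.192
Wildcard = 255.255.255.255 - subnet mask
255 - 255 = 0
255 - 255 = 0
255 - 255 = 0
255 - 192 = 63
Wildcard: 0.0.0.63


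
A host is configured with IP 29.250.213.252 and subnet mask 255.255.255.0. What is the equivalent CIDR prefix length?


Binary: 11111111.11111111.11111111.00000000
Count leading 1s
Prefix: /24


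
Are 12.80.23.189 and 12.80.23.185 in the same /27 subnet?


Mask: 255.255.255.224
12.80.23.189 AND mask = 12.80.23.160
12.80.23.185 AND mask = 12.80.23.160
Yes, same subnet (12.80.23.160)


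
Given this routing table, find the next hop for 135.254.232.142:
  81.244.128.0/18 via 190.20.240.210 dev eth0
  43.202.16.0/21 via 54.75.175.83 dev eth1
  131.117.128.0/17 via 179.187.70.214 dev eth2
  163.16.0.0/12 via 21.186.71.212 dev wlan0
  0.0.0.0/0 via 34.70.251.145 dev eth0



Longest prefix match for 135.254.232.142:
  /18 81.244.128.0: no
  /21 43.202.16.0: no
  /17 131.117.128.0: no
  /12 163.16.0.0: no
  /0 0.0.0.0: MATCH
Selected: next-hop 34.70.251.145 via eth0 (matched /0)


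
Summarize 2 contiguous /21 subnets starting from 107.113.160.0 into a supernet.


Original prefix: /21
Number of subnets: 2 = 2^1
New prefix = 21 - 1 = 20
Supernet: 107.113.160.0/20


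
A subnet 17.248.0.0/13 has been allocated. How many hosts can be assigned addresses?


Host bits = 32 - 13 = 19
Total addresses = 2^19 = 524288
Usable = total - 2 (network and broadcast)
Usable hosts: 524286


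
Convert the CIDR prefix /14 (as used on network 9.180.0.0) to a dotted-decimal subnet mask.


/14 means 14 network bits, 18 host bits
Binary: 11111111111111000000000000000000
Mask: 255.252.0.0


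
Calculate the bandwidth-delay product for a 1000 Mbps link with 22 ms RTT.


BDP = bandwidth * RTT
= 1000 Mbps * 22 ms
= 1000 * 1e6 * 22 / 1000 bits
= 22000000 bits
= 2750000 bytes
= 2685.5469 KB
BDP = 22000000 bits (2750000 bytes)


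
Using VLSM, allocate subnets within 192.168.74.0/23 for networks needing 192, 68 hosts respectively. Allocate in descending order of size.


192 hosts -> /24 (254 usable): 192.168.74.0/24
68 hosts -> /25 (126 usable): 192.168.75.0/25
Allocation: 192.168.74.0/24 (192 hosts, 254 usable); 192.168.75.0/25 (68 hosts, 126 usable)


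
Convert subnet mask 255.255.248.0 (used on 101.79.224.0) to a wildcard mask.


Subnet mask: 255.255.248.0
Wildcard = 255.255.255.255 - subnet mask
255 - 255 = 0
255 - 255 = 0
255 - 248 = 7
255 - 0 = 255
Wildcard: 0.0.7.255


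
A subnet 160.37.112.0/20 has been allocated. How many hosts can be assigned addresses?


Host bits = 32 - 20 = 12
Total addresses = 2^12 = 4096
Usable = total - 2 (network and broadcast)
Usable hosts: 4094


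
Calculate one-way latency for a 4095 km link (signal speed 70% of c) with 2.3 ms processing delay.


Speed = 0.7 * 3e5 km/s = 210000 km/s
Propagation delay = 4095 / 210000 = 0.0195 s = 19.5 ms
Processing delay = 2.3 ms
Total one-way latency = 21.8 ms


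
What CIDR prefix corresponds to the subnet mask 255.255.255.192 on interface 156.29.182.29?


Binary: 11111111.11111111.11111111.11000000
Count leading 1s
Prefix: /26


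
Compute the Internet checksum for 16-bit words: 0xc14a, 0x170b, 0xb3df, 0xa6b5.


Sum all words (with carry folding):
+ 0xc14a = 0xc14a
+ 0x170b = 0xd855
+ 0xb3df = 0x8c35
+ 0xa6b5 = 0x32eb
One's complement: ~0x32eb
Checksum = 0xcd14


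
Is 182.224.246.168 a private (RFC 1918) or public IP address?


RFC 1918 private ranges:
  10.0.0.0/8 (10.0.0.0 - 10.255.255.255)
  172.16.0.0/12 (172.16.0.0 - 172.31.255.255)
  192.168.0.0/16 (192.168.0.0 - 192.168.255.255)
Public (not in any RFC 1918 range)


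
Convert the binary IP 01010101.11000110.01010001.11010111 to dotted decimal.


01010101 = 85
11000110 = 198
01010001 = 81
11010111 = 215
IP: 85.198.81.215


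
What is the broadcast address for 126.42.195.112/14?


Network: 126.40.0.0/14
Host bits = 18
Set all host bits to 1:
Broadcast: 126.43.255.255


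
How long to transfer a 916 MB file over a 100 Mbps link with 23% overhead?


Effective throughput = 100 * (1 - 23/100) = 77 Mbps
File size in Mb = 916 * 8 = 7328 Mb
Time = 7328 / 77
Time = 95.1688 seconds


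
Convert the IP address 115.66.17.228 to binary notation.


115 = 01110011
66 = 01000010
17 = 00010001
228 = 11100100
Binary: 01110011.01000010.00010001.11100100


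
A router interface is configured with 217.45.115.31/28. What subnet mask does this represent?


/28 means 28 network bits, 4 host bits
Binary: 11111111111111111111111111110000
Mask: 255.255.255.240


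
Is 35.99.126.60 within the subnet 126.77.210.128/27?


Subnet network: 126.77.210.128
Test IP AND mask: 35.99.126.32
No, 35.99.126.60 is not in 126.77.210.128/27


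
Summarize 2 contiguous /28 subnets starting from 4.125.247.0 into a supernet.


Original prefix: /28
Number of subnets: 2 = 2^1
New prefix = 28 - 1 = 27
Supernet: 4.125.247.0/27


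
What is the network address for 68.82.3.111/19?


IP:   01000100.01010010.00000011.01101111
Mask: 11111111.11111111.11100000.00000000
AND operation:
Net:  01000100.01010010.00000000.00000000
Network: 68.82.0.0/19


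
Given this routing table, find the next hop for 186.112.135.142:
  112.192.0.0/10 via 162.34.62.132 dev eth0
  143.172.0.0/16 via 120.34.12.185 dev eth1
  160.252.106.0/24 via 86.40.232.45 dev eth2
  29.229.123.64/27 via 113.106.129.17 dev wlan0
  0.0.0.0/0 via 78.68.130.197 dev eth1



Longest prefix match for 186.112.135.142:
  /10 112.192.0.0: no
  /16 143.172.0.0: no
  /24 160.252.106.0: no
  /27 29.229.123.64: no
  /0 0.0.0.0: MATCH
Selected: next-hop 78.68.130.197 via eth1 (matched /0)


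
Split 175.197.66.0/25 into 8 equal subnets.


New prefix = 25 + 3 = 28
Each subnet has 16 addresses
  175.197.66.0/28
  175.197.66.16/28
  175.197.66.32/28
  175.197.66.48/28
  175.197.66.64/28
  175.197.66.80/28
  175.197.66.96/28
  175.197.66.112/28
Subnets: 175.197.66.0/28, 175.197.66.16/28, 175.197.66.32/28, 175.197.66.48/28, 175.197.66.64/28, 175.197.66.80/28, 175.197.66.96/28, 175.197.66.112/28


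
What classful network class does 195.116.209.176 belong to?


First octet: 195
Binary: 11000011
110xxxxx -> Class C (192-223)
Class C, default mask 255.255.255.0 (/24)


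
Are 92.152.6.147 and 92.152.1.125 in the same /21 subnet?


Mask: 255.255.248.0
92.152.6.147 AND mask = 92.152.0.0
92.152.1.125 AND mask = 92.152.0.0
Yes, same subnet (92.152.0.0)


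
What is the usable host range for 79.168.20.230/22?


Network: 79.168.20.0
Broadcast: 79.168.23.255
First usable = network + 1
Last usable = broadcast - 1
Range: 79.168.20.1 to 79.168.23.254


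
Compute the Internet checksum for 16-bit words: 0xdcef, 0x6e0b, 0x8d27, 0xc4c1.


Sum all words (with carry folding):
+ 0xdcef = 0xdcef
+ 0x6e0b = 0x4afb
+ 0x8d27 = 0xd822
+ 0xc4c1 = 0x9ce4
One's complement: ~0x9ce4
Checksum = 0x631b


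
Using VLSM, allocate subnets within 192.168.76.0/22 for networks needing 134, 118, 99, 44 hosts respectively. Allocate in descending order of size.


134 hosts -> /24 (254 usable): 192.168.76.0/24
118 hosts -> /25 (126 usable): 192.168.77.0/25
99 hosts -> /25 (126 usable): 192.168.77.128/25
44 hosts -> /26 (62 usable): 192.168.78.0/26
Allocation: 192.168.76.0/24 (134 hosts, 254 usable); 192.168.77.0/25 (118 hosts, 126 usable); 192.168.77.128/25 (99 hosts, 126 usable); 192.168.78.0/26 (44 hosts, 62 usable)


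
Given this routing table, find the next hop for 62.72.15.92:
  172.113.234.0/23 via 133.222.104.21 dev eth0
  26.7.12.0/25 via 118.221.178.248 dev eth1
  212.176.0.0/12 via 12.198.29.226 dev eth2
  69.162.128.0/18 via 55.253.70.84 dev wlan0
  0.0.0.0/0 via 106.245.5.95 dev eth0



Longest prefix match for 62.72.15.92:
  /23 172.113.234.0: no
  /25 26.7.12.0: no
  /12 212.176.0.0: no
  /18 69.162.128.0: no
  /0 0.0.0.0: MATCH
Selected: next-hop 106.245.5.95 via eth0 (matched /0)


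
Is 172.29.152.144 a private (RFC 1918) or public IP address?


RFC 1918 private ranges:
  10.0.0.0/8 (10.0.0.0 - 10.255.255.255)
  172.16.0.0/12 (172.16.0.0 - 172.31.255.255)
  192.168.0.0/16 (192.168.0.0 - 192.168.255.255)
Private (in 172.16.0.0/12)


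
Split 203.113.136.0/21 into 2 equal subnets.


New prefix = 21 + 1 = 22
Each subnet has 1024 addresses
  203.113.136.0/22
  203.113.140.0/22
Subnets: 203.113.136.0/22, 203.113.140.0/22


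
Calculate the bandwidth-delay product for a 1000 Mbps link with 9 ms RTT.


BDP = bandwidth * RTT
= 1000 Mbps * 9 ms
= 1000 * 1e6 * 9 / 1000 bits
= 9000000 bits
= 1125000 bytes
= 1098.6328 KB
BDP = 9000000 bits (1125000 bytes)


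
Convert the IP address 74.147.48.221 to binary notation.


74 = 01001010
147 = 10010011
48 = 00110000
221 = 11011101
Binary: 01001010.10010011.00110000.11011101
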